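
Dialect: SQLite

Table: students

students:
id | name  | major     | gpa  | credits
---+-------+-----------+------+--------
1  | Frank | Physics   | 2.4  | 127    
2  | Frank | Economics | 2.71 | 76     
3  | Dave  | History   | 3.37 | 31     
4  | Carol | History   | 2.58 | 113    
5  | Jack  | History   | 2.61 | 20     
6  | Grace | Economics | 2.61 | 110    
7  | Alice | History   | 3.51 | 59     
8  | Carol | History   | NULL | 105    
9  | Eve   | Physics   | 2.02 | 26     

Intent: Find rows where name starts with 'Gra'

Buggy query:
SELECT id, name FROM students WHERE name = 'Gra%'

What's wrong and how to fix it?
Bug: Wildcards only work with LIKE; '=' treats '%' as a literal character

Fix: Use LIKE for wildcard pattern matching

Corrected query:
SELECT id, name FROM students WHERE name LIKE 'Gra%'

Result:
id | name 
---+------
6  | Grace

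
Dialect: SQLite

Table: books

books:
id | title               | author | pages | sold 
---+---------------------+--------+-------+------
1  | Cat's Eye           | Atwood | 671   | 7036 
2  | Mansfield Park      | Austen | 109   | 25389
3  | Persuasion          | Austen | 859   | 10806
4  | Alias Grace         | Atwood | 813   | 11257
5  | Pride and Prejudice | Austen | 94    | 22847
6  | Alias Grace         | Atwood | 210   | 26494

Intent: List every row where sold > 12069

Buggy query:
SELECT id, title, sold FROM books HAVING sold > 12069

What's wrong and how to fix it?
Bug: This is a non-aggregate query (no GROUP BY, no aggregates), so in SQLite the HAVING clause is invalid here; a row-level condition belongs in WHERE

Fix: Use WHERE for row-level filtering

Corrected query:
SELECT id, title, sold FROM books WHERE sold > 12069

Result:
id | title               | sold 
---+---------------------+------
2  | Mansfield Park      | 25389
5  | Pride and Prejudice | 22847
6  | Alias Grace         | 26494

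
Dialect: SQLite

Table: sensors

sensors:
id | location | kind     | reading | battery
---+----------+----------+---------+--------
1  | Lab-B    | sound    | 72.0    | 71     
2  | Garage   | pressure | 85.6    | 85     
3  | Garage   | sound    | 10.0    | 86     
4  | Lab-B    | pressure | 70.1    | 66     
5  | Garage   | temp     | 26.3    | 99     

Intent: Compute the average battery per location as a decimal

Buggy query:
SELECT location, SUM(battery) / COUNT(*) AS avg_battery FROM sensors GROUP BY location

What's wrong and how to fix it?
Bug: SUM(battery) and COUNT(*) are both integers; the division truncates the fractional part

Fix: Multiply by 1.0 (or CAST to REAL) to force floating-point division

Corrected query:
SELECT location, SUM(battery) * 1.0 / COUNT(*) AS avg_battery FROM sensors GROUP BY location

Result:
location | avg_battery
---------+------------
Garage   | 90         
Lab-B    | 68.5       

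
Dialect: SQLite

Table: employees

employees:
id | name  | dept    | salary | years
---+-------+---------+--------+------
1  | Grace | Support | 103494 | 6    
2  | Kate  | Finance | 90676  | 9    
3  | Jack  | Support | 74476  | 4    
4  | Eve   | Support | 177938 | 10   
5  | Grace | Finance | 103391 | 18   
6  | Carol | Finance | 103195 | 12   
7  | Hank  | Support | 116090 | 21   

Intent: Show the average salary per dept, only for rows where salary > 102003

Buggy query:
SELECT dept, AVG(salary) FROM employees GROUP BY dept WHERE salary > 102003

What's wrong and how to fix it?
Bug: Row-level WHERE must come before GROUP BY in the clause order

Fix: Move the WHERE clause before GROUP BY

Corrected query:
SELECT dept, AVG(salary) FROM employees WHERE salary > 102003 GROUP BY dept

Result:
dept    | AVG(salary)  
--------+--------------
Finance | 103293       
Support | 132507.333333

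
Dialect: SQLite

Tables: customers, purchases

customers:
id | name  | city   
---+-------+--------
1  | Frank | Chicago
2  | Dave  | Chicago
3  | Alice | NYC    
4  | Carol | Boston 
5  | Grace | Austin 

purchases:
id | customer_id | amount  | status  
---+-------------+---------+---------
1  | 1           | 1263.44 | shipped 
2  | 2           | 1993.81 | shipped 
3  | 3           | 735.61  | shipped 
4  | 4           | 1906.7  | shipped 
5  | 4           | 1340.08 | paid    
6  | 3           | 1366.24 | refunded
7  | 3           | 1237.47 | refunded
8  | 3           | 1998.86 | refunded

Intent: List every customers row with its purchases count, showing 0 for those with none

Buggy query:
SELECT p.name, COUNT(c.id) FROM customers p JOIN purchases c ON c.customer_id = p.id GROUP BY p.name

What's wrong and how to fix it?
Bug: An inner join excludes parents with zero children

Fix: Use LEFT JOIN so parents without children still appear (COUNT(c.id) gives 0)

Corrected query:
SELECT p.name, COUNT(c.id) FROM customers p LEFT JOIN purchases c ON c.customer_id = p.id GROUP BY p.name

Result:
name  | COUNT(c.id)
------+------------
Alice | 4          
Carol | 2          
Dave  | 1          
Frank | 1          
Grace | 0          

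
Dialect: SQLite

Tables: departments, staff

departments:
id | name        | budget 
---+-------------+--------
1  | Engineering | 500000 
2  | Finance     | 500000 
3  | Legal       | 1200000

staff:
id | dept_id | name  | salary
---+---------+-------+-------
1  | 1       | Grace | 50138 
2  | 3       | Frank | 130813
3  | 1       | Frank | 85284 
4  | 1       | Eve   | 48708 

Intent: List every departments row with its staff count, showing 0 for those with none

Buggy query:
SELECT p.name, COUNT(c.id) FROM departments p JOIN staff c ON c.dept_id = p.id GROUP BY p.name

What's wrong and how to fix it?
Bug: INNER JOIN drops departments rows that have no matching staff rows

Fix: Switch to LEFT JOIN to retain unmatched parent rows

Corrected query:
SELECT p.name, COUNT(c.id) FROM departments p LEFT JOIN staff c ON c.dept_id = p.id GROUP BY p.name

Result:
name        | COUNT(c.id)
------------+------------
Engineering | 3          
Finance     | 0          
Legal       | 1          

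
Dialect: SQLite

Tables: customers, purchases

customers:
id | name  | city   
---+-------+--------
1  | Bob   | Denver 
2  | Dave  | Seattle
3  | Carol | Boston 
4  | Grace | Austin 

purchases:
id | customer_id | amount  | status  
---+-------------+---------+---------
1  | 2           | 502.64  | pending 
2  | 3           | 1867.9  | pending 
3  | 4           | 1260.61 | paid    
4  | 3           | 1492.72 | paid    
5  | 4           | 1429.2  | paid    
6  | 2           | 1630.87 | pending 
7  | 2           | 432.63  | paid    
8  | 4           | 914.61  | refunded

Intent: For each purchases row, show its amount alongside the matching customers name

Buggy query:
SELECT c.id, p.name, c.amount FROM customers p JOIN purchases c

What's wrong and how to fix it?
Bug: JOIN with no ON clause produces a cartesian product; every purchases row pairs with every customers row

Fix: Specify the join condition linking the foreign key to the parent id

Corrected query:
SELECT c.id, p.name, c.amount FROM customers p JOIN purchases c ON c.customer_id = p.id

Result:
id | name  | amount 
---+-------+--------
1  | Dave  | 502.64 
2  | Carol | 1867.9 
3  | Grace | 1260.61
4  | Carol | 1492.72
5  | Grace | 1429.2 
6  | Dave  | 1630.87
7  | Dave  | 432.63 
8  | Grace | 914.61 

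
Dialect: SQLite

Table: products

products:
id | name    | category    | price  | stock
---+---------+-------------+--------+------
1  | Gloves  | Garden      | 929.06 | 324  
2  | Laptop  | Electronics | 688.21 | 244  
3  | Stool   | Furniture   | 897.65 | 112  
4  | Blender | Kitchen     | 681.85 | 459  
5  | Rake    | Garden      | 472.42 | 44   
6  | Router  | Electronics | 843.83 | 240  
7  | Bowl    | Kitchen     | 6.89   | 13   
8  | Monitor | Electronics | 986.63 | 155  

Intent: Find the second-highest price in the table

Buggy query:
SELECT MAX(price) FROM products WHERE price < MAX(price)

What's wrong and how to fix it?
Bug: The inner MAX is an aggregate inside WHERE, which is not allowed

Fix: Compute the overall MAX in a subquery, then take MAX of rows below it

Corrected query:
SELECT MAX(price) FROM products WHERE price < (SELECT MAX(price) FROM products)

Result:
MAX(price)
----------
929.06    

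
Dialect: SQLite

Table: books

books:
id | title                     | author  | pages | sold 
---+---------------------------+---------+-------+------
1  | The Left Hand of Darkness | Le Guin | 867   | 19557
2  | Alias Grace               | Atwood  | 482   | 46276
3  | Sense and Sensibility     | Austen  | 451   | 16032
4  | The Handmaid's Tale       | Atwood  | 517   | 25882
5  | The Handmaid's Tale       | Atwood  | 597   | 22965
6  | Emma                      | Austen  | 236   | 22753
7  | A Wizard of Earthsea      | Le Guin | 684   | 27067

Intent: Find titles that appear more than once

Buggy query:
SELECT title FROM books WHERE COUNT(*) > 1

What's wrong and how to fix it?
Bug: COUNT(*) is an aggregate and cannot be used in WHERE

Fix: Group first, then use HAVING for the count condition

Corrected query:
SELECT title FROM books GROUP BY title HAVING COUNT(*) > 1

Result:
title              
-------------------
The Handmaid's Tale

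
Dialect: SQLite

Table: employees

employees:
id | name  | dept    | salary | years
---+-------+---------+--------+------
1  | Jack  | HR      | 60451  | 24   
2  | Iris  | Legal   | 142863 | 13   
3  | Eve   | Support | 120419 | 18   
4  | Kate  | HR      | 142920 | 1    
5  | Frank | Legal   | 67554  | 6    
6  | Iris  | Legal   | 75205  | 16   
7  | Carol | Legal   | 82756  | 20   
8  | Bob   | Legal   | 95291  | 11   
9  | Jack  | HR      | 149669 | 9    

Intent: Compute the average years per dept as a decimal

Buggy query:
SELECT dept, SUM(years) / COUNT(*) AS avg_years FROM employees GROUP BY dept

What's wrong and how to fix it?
Bug: SUM(years) and COUNT(*) are both integers; the division truncates the fractional part

Fix: Multiply by 1.0 (or CAST to REAL) to force floating-point division

Corrected query:
SELECT dept, SUM(years) * 1.0 / COUNT(*) AS avg_years FROM employees GROUP BY dept

Result:
dept    | avg_years
--------+----------
HR      | 11.333333
Legal   | 13.2     
Support | 18       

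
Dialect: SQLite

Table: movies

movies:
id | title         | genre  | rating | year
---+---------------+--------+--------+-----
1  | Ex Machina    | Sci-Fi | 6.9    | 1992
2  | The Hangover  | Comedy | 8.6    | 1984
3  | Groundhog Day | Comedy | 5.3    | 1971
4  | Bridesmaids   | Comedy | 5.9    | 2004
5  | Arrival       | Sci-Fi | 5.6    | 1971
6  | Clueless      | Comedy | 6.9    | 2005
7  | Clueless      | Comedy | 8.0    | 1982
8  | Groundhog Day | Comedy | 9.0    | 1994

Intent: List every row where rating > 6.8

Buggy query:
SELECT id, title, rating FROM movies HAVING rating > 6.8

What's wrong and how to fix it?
Bug: HAVING filters the output of aggregation, but this query has no GROUP BY and no aggregate functions, so SQLite rejects it (HAVING clause on a non-aggregate query); the condition here is per row

Fix: Replace HAVING with WHERE since the condition applies to individual rows

Corrected query:
SELECT id, title, rating FROM movies WHERE rating > 6.8

Result:
id | title         | rating
---+---------------+-------
1  | Ex Machina    | 6.9   
2  | The Hangover  | 8.6   
6  | Clueless      | 6.9   
7  | Clueless      | 8     
8  | Groundhog Day | 9     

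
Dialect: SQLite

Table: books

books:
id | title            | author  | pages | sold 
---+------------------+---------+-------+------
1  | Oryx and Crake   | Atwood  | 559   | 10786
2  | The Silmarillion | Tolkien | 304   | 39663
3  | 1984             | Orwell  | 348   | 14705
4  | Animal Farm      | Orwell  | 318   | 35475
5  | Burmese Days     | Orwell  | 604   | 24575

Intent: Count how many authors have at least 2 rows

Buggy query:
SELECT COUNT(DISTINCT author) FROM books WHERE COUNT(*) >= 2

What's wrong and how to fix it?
Bug: WHERE filters individual rows, not groups, so a group-level COUNT is invalid there

Fix: Group first with HAVING COUNT(*) >= 2, then COUNT the resulting groups

Corrected query:
SELECT COUNT(*) FROM (SELECT author FROM books GROUP BY author HAVING COUNT(*) >= 2)

Result:
COUNT(*)
--------
1       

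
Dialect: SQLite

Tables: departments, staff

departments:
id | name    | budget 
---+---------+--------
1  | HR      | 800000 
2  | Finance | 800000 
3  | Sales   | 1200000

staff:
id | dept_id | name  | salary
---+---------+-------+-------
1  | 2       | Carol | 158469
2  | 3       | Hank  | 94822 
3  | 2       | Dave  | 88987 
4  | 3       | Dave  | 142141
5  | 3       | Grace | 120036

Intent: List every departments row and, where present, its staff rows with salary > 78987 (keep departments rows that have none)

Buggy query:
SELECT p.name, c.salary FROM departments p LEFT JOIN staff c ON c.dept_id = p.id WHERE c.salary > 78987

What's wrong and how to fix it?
Bug: A WHERE condition on the right-hand table after LEFT JOIN drops unmatched parents

Fix: Put 'c.salary > 78987' in the JOIN's ON clause instead of WHERE

Corrected query:
SELECT p.name, c.salary FROM departments p LEFT JOIN staff c ON c.dept_id = p.id AND c.salary > 78987

Result:
name    | salary
--------+-------
HR      | NULL  
Finance | 88987 
Finance | 158469
Sales   | 94822 
Sales   | 120036
Sales   | 142141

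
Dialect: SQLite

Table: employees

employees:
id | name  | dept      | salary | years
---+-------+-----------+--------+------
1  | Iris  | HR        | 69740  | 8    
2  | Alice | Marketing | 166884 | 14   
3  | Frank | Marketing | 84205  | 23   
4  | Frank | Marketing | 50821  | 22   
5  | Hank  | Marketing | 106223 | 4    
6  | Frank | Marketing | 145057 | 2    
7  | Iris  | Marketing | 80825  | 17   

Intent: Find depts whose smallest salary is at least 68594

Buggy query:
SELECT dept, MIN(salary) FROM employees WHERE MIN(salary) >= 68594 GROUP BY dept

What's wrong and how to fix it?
Bug: Aggregates like MIN are computed per group after WHERE runs

Fix: Use HAVING for the per-group MIN condition

Corrected query:
SELECT dept, MIN(salary) FROM employees GROUP BY dept HAVING MIN(salary) >= 68594

Result:
dept | MIN(salary)
-----+------------
HR   | 69740      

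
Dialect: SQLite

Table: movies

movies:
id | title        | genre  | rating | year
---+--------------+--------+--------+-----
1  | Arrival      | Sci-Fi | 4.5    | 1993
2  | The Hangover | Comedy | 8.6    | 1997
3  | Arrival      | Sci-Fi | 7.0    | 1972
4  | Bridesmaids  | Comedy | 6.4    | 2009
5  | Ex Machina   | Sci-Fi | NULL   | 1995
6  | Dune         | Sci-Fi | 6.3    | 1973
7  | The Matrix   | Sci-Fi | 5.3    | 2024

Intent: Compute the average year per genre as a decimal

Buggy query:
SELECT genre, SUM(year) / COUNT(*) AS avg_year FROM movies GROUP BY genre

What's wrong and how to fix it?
Bug: Both operands are integers, so '/' performs integer division and truncates

Fix: Cast one side to REAL so the division keeps the fractional part

Corrected query:
SELECT genre, SUM(year) * 1.0 / COUNT(*) AS avg_year FROM movies GROUP BY genre

Result:
genre  | avg_year
-------+---------
Comedy | 2003    
Sci-Fi | 1991.4  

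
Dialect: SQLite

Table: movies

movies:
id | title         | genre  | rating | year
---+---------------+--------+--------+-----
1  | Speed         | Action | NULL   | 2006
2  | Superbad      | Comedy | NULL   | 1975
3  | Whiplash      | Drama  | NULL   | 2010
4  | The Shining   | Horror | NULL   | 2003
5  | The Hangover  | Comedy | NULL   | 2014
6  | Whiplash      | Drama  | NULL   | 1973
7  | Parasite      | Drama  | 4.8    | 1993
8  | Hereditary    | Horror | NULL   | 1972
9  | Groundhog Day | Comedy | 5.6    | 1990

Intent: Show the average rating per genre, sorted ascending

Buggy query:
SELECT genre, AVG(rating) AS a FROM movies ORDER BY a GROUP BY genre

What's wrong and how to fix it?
Bug: ORDER BY appears before GROUP BY; SQL clause order requires GROUP BY first

Fix: Reorder: SELECT … FROM … GROUP BY … ORDER BY …

Corrected query:
SELECT genre, AVG(rating) AS a FROM movies GROUP BY genre ORDER BY a

Result:
genre  | a   
-------+-----
Action | NULL
Horror | NULL
Drama  | 4.8 
Comedy | 5.6 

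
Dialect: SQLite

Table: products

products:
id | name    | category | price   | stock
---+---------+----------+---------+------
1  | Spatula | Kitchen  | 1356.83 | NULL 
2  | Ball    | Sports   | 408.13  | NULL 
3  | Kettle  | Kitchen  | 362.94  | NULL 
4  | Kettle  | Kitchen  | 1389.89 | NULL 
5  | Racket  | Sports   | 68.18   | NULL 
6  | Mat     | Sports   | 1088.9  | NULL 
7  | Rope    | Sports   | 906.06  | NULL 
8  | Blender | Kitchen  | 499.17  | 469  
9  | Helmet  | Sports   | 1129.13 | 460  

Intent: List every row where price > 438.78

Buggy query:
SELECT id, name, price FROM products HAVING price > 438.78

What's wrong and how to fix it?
Bug: This is a non-aggregate query (no GROUP BY, no aggregates), so in SQLite the HAVING clause is invalid here; a row-level condition belongs in WHERE

Fix: Replace HAVING with WHERE since the condition applies to individual rows

Corrected query:
SELECT id, name, price FROM products WHERE price > 438.78

Result:
id | name    | price  
---+---------+--------
1  | Spatula | 1356.83
4  | Kettle  | 1389.89
6  | Mat     | 1088.9 
7  | Rope    | 906.06 
8  | Blender | 499.17 
9  | Helmet  | 1129.13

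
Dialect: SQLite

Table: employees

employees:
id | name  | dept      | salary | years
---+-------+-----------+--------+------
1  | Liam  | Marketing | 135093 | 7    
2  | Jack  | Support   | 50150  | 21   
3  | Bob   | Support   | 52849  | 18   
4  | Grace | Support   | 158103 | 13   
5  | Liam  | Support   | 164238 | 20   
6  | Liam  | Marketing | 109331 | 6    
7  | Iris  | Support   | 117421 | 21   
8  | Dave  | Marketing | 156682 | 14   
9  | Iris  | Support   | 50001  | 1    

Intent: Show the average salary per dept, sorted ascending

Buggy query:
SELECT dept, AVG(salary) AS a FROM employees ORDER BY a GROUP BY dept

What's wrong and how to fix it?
Bug: ORDER BY appears before GROUP BY; SQL clause order requires GROUP BY first

Fix: Reorder: SELECT … FROM … GROUP BY … ORDER BY …

Corrected query:
SELECT dept, AVG(salary) AS a FROM employees GROUP BY dept ORDER BY a

Result:
dept      | a           
----------+-------------
Support   | 98793.666667
Marketing | 133702      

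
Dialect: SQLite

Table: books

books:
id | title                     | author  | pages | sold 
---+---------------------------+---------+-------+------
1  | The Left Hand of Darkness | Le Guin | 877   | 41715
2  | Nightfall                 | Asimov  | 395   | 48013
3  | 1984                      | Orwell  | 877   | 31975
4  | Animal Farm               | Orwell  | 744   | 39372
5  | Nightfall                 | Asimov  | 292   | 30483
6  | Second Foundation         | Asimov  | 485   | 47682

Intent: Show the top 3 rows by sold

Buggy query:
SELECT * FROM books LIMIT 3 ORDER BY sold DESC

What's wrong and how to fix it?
Bug: LIMIT must come after ORDER BY

Fix: Swap the clauses: ORDER BY first, then LIMIT

Corrected query:
SELECT * FROM books ORDER BY sold DESC LIMIT 3

Result:
id | title                     | author  | pages | sold 
---+---------------------------+---------+-------+------
2  | Nightfall                 | Asimov  | 395   | 48013
6  | Second Foundation         | Asimov  | 485   | 47682
1  | The Left Hand of Darkness | Le Guin | 877   | 41715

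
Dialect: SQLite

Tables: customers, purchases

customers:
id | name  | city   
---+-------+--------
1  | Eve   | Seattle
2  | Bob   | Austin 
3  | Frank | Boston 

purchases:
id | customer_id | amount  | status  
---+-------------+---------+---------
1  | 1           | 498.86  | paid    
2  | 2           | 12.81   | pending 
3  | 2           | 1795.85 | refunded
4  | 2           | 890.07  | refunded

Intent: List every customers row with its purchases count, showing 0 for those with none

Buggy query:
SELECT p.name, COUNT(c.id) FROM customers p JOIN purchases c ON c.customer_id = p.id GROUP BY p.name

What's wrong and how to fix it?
Bug: INNER JOIN drops customers rows that have no matching purchases rows

Fix: Switch to LEFT JOIN to retain unmatched parent rows

Corrected query:
SELECT p.name, COUNT(c.id) FROM customers p LEFT JOIN purchases c ON c.customer_id = p.id GROUP BY p.name

Result:
name  | COUNT(c.id)
------+------------
Bob   | 3          
Eve   | 1          
Frank | 0          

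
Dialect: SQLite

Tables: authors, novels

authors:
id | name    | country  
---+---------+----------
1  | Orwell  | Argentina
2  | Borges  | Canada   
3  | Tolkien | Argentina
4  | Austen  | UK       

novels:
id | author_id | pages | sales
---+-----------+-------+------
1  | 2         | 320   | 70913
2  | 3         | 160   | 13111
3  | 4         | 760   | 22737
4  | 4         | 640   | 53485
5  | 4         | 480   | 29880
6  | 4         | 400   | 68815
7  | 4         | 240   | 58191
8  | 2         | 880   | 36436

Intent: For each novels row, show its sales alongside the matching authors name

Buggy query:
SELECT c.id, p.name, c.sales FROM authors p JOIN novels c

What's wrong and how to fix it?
Bug: Missing join condition: each novels row is matched to all authors rows instead of just its own

Fix: Add ON c.author_id = p.id to the JOIN

Corrected query:
SELECT c.id, p.name, c.sales FROM authors p JOIN novels c ON c.author_id = p.id

Result:
id | name    | sales
---+---------+------
1  | Borges  | 70913
2  | Tolkien | 13111
3  | Austen  | 22737
4  | Austen  | 53485
5  | Austen  | 29880
6  | Austen  | 68815
7  | Austen  | 58191
8  | Borges  | 36436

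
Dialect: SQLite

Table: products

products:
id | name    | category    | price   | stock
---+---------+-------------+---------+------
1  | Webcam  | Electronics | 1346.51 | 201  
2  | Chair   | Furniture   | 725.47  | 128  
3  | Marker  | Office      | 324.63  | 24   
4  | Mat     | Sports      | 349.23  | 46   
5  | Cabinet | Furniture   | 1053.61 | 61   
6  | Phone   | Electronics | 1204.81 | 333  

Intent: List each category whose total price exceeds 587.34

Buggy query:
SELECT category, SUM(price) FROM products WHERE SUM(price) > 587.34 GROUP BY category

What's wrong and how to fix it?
Bug: WHERE runs before GROUP BY, so aggregates aren't available there

Fix: Move the aggregate condition to a HAVING clause

Corrected query:
SELECT category, SUM(price) FROM products GROUP BY category HAVING SUM(price) > 587.34

Result:
category    | SUM(price)
------------+-----------
Electronics | 2551.32   
Furniture   | 1779.08   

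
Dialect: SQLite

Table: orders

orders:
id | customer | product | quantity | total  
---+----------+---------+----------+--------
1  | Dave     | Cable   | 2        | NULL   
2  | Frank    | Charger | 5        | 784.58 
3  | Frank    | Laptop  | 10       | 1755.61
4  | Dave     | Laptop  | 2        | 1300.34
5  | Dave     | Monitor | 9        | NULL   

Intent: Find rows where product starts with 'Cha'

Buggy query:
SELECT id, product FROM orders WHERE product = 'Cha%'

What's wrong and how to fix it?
Bug: Wildcards only work with LIKE; '=' treats '%' as a literal character

Fix: Replace '=' with LIKE so 'Cha%' is treated as a pattern

Corrected query:
SELECT id, product FROM orders WHERE product LIKE 'Cha%'

Result:
id | product
---+--------
2  | Charger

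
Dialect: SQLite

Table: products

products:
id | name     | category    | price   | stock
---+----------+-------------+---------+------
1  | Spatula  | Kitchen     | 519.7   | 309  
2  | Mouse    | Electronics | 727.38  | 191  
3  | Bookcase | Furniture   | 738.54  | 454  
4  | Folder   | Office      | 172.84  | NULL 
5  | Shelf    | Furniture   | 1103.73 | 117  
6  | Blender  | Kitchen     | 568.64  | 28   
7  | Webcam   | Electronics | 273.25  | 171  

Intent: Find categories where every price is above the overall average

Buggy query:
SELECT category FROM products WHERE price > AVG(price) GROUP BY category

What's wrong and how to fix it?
Bug: WHERE evaluates per row before aggregation, so AVG() is unavailable

Fix: Use a subquery for AVG and a HAVING MIN(...) filter so the condition holds for every row in the group

Corrected query:
SELECT category FROM products GROUP BY category HAVING MIN(price) > (SELECT AVG(price) FROM products)

Result:
category 
---------
Furniture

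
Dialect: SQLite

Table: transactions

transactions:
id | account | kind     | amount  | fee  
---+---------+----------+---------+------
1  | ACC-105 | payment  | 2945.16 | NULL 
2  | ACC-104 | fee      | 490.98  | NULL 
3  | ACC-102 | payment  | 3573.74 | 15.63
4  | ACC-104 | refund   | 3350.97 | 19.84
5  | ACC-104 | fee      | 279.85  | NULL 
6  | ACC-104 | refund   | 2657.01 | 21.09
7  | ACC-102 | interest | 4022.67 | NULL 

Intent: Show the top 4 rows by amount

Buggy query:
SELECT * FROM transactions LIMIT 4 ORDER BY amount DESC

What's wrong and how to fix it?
Bug: ORDER BY cannot follow LIMIT; LIMIT is the final clause

Fix: Sort with ORDER BY, then apply LIMIT

Corrected query:
SELECT * FROM transactions ORDER BY amount DESC LIMIT 4

Result:
id | account | kind     | amount  | fee  
---+---------+----------+---------+------
7  | ACC-102 | interest | 4022.67 | NULL 
3  | ACC-102 | payment  | 3573.74 | 15.63
4  | ACC-104 | refund   | 3350.97 | 19.84
1  | ACC-105 | payment  | 2945.16 | NULL 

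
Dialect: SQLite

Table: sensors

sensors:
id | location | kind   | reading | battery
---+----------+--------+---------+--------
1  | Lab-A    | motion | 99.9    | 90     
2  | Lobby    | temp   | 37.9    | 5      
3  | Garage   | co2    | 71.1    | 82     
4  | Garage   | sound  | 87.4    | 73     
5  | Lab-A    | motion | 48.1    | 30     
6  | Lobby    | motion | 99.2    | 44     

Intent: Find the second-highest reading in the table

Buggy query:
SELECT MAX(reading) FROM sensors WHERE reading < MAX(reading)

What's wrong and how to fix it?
Bug: The inner MAX is an aggregate inside WHERE, which is not allowed

Fix: Put the inner MAX in a scalar subquery

Corrected query:
SELECT MAX(reading) FROM sensors WHERE reading < (SELECT MAX(reading) FROM sensors)

Result:
MAX(reading)
------------
99.2        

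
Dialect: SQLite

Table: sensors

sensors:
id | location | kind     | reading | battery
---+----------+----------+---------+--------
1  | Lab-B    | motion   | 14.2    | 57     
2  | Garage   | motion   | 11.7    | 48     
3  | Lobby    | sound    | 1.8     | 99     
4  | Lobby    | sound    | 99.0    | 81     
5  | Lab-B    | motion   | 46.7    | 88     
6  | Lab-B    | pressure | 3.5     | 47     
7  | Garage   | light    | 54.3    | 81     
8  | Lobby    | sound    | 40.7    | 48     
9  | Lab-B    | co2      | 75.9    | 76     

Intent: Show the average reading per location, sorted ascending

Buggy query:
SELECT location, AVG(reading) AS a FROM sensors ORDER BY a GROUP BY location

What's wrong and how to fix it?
Bug: GROUP BY must precede ORDER BY

Fix: Reorder: SELECT … FROM … GROUP BY … ORDER BY …

Corrected query:
SELECT location, AVG(reading) AS a FROM sensors GROUP BY location ORDER BY a

Result:
location | a        
---------+----------
Garage   | 33       
Lab-B    | 35.075   
Lobby    | 47.166667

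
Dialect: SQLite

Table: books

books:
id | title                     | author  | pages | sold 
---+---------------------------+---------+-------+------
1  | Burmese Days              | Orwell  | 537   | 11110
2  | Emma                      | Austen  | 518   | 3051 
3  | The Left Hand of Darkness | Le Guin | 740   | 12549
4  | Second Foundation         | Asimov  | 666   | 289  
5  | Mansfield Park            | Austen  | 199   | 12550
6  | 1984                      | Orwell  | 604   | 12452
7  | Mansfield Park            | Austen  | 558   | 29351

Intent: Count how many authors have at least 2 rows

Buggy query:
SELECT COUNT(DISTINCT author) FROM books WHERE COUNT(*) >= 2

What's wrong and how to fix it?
Bug: WHERE filters individual rows, not groups, so a group-level COUNT is invalid there

Fix: Group first with HAVING COUNT(*) >= 2, then COUNT the resulting groups

Corrected query:
SELECT COUNT(*) FROM (SELECT author FROM books GROUP BY author HAVING COUNT(*) >= 2)

Result:
COUNT(*)
--------
2       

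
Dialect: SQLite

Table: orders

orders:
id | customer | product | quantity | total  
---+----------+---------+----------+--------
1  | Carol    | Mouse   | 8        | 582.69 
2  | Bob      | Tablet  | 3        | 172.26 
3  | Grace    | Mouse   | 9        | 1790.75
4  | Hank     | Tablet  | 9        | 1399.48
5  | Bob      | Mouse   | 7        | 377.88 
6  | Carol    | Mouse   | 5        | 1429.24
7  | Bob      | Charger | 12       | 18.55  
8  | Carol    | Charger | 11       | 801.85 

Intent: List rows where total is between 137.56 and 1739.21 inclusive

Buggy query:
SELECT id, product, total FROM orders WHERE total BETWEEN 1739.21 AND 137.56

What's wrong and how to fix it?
Bug: BETWEEN expects the lower bound first; with 1739.21 AND 137.56 the range is empty

Fix: Write BETWEEN 137.56 AND 1739.21

Corrected query:
SELECT id, product, total FROM orders WHERE total BETWEEN 137.56 AND 1739.21

Result:
id | product | total  
---+---------+--------
1  | Mouse   | 582.69 
2  | Tablet  | 172.26 
4  | Tablet  | 1399.48
5  | Mouse   | 377.88 
6  | Mouse   | 1429.24
8  | Charger | 801.85 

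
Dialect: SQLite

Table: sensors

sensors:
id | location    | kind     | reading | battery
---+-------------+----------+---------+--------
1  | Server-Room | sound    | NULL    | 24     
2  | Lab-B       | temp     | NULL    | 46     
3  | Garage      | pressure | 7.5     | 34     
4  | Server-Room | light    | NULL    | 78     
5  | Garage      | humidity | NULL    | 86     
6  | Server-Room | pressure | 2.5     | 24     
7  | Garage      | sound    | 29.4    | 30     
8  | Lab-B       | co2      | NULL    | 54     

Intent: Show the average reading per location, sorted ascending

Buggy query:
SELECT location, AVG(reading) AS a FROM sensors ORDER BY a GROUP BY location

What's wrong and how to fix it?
Bug: ORDER BY appears before GROUP BY; SQL clause order requires GROUP BY first

Fix: Move ORDER BY to the end, after GROUP BY

Corrected query:
SELECT location, AVG(reading) AS a FROM sensors GROUP BY location ORDER BY a

Result:
location    | a    
------------+------
Lab-B       | NULL 
Server-Room | 2.5  
Garage      | 18.45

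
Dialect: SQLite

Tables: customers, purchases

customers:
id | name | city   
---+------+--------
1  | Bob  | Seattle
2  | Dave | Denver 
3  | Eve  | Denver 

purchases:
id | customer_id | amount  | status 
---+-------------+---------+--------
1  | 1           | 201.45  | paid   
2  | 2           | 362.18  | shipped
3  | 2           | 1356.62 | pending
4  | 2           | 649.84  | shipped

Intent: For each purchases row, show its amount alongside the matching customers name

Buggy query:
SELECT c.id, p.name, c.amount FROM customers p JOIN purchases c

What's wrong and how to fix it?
Bug: JOIN with no ON clause produces a cartesian product; every purchases row pairs with every customers row

Fix: Add ON c.customer_id = p.id to the JOIN

Corrected query:
SELECT c.id, p.name, c.amount FROM customers p JOIN purchases c ON c.customer_id = p.id

Result:
id | name | amount 
---+------+--------
1  | Bob  | 201.45 
2  | Dave | 362.18 
3  | Dave | 1356.62
4  | Dave | 649.84 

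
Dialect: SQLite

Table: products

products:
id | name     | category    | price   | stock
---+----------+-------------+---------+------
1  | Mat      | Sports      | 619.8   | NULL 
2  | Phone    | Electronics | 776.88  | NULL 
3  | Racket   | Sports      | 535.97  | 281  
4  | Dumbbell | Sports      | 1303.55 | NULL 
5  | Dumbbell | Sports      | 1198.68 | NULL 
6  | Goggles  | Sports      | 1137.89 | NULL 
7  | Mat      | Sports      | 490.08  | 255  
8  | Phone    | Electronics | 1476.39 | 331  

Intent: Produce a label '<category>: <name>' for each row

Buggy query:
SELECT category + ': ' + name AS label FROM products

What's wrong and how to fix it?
Bug: '+' is numeric addition; on text columns SQLite converts them to 0 instead of concatenating

Fix: Replace + with || to concatenate text

Corrected query:
SELECT category || ': ' || name AS label FROM products

Result:
label             
------------------
Sports: Mat       
Electronics: Phone
Sports: Racket    
Sports: Dumbbell  
Sports: Dumbbell  
Sports: Goggles   
Sports: Mat       
Electronics: Phone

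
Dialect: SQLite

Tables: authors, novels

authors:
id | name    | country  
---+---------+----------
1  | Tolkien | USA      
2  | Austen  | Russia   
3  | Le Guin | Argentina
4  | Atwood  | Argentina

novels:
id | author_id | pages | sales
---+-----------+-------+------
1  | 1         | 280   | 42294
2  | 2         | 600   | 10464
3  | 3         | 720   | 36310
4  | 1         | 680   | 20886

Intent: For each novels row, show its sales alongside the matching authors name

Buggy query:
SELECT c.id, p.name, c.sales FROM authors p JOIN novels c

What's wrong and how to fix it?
Bug: Missing join condition: each novels row is matched to all authors rows instead of just its own

Fix: Add ON c.author_id = p.id to the JOIN

Corrected query:
SELECT c.id, p.name, c.sales FROM authors p JOIN novels c ON c.author_id = p.id

Result:
id | name    | sales
---+---------+------
1  | Tolkien | 42294
2  | Austen  | 10464
3  | Le Guin | 36310
4  | Tolkien | 20886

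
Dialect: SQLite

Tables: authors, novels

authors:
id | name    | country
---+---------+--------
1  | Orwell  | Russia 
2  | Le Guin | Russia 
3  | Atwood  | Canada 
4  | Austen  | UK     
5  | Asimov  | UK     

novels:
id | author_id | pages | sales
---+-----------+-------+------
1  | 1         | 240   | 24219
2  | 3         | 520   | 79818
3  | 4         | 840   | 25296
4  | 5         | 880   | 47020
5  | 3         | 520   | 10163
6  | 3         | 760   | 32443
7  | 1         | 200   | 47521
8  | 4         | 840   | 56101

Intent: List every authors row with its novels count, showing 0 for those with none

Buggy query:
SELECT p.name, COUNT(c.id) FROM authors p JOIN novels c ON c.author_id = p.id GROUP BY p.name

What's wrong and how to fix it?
Bug: An inner join excludes parents with zero children

Fix: Use LEFT JOIN so parents without children still appear (COUNT(c.id) gives 0)

Corrected query:
SELECT p.name, COUNT(c.id) FROM authors p LEFT JOIN novels c ON c.author_id = p.id GROUP BY p.name

Result:
name    | COUNT(c.id)
--------+------------
Asimov  | 1          
Atwood  | 3          
Austen  | 2          
Le Guin | 0          
Orwell  | 2          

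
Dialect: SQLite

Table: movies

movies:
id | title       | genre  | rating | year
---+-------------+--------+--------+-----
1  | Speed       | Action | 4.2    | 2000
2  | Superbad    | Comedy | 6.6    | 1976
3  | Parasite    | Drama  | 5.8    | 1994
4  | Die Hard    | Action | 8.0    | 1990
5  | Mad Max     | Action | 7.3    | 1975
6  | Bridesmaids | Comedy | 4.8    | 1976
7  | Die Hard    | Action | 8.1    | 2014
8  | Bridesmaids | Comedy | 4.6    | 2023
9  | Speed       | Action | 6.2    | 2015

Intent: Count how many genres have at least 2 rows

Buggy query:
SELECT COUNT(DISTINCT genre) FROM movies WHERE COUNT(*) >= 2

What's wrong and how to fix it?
Bug: WHERE filters individual rows, not groups, so a group-level COUNT is invalid there

Fix: Group first with HAVING COUNT(*) >= 2, then COUNT the resulting groups

Corrected query:
SELECT COUNT(*) FROM (SELECT genre FROM movies GROUP BY genre HAVING COUNT(*) >= 2)

Result:
COUNT(*)
--------
2       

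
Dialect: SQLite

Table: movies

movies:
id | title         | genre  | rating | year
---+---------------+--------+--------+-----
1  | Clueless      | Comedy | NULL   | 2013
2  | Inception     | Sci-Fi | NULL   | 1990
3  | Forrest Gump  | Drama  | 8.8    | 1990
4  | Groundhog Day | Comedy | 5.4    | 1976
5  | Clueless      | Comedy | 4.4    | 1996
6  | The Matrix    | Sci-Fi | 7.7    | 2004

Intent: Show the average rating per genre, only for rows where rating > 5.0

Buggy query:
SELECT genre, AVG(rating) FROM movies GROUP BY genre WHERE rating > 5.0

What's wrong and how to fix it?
Bug: Row-level WHERE must come before GROUP BY in the clause order

Fix: Place WHERE between FROM and GROUP BY

Corrected query:
SELECT genre, AVG(rating) FROM movies WHERE rating > 5.0 GROUP BY genre

Result:
genre  | AVG(rating)
-------+------------
Comedy | 5.4        
Drama  | 8.8        
Sci-Fi | 7.7        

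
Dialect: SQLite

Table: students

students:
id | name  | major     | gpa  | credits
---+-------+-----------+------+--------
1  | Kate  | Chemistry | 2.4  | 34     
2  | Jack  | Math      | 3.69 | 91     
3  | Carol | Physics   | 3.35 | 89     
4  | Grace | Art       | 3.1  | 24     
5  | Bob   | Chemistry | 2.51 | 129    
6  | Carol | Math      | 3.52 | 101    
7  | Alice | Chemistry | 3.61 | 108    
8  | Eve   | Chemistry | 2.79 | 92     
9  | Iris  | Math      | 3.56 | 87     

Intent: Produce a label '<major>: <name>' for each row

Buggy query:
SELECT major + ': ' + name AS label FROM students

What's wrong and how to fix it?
Bug: SQLite uses || for string concatenation; + coerces text to numbers (yielding 0)

Fix: Replace + with || to concatenate text

Corrected query:
SELECT major || ': ' || name AS label FROM students

Result:
label           
----------------
Chemistry: Kate 
Math: Jack      
Physics: Carol  
Art: Grace      
Chemistry: Bob  
Math: Carol     
Chemistry: Alice
Chemistry: Eve  
Math: Iris      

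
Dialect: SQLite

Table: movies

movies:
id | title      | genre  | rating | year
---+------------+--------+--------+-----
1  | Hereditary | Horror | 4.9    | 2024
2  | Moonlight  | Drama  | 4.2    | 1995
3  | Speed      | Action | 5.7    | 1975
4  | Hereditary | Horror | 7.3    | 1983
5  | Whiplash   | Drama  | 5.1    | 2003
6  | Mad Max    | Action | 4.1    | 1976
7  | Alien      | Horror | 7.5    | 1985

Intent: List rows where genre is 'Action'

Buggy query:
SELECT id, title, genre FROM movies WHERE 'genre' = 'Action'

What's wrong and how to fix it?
Bug: 'genre' in single quotes is a string literal, not the column; the comparison is literal-vs-literal and never true

Fix: Reference the column as genre without single quotes

Corrected query:
SELECT id, title, genre FROM movies WHERE genre = 'Action'

Result:
id | title   | genre 
---+---------+-------
3  | Speed   | Action
6  | Mad Max | Action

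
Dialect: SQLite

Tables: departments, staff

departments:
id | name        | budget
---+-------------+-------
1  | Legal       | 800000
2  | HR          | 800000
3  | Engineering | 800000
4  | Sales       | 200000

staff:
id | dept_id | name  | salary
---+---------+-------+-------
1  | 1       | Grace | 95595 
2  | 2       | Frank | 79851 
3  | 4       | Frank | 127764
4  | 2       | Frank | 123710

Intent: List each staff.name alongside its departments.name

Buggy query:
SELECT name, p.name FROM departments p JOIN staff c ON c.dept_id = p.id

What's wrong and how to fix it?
Bug: 'name' exists in both joined tables, so the database can't tell which one is meant

Fix: Prefix ambiguous columns with the table alias

Corrected query:
SELECT c.name, p.name FROM departments p JOIN staff c ON c.dept_id = p.id

Result:
name  | name 
------+------
Grace | Legal
Frank | HR   
Frank | Sales
Frank | HR   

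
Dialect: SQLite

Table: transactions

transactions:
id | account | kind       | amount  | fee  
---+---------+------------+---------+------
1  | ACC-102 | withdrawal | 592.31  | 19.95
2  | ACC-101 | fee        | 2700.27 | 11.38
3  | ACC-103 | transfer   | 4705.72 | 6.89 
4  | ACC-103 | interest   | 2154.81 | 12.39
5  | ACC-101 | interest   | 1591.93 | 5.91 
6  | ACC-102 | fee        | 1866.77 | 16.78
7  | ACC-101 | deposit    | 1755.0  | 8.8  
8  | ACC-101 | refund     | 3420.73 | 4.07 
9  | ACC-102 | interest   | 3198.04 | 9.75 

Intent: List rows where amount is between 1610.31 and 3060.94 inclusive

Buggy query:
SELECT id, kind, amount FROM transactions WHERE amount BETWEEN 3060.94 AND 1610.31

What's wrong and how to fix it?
Bug: The bounds are reversed; BETWEEN a AND b requires a <= b to match anything

Fix: Swap the bounds so the smaller value comes first

Corrected query:
SELECT id, kind, amount FROM transactions WHERE amount BETWEEN 1610.31 AND 3060.94

Result:
id | kind     | amount 
---+----------+--------
2  | fee      | 2700.27
4  | interest | 2154.81
6  | fee      | 1866.77
7  | deposit  | 1755   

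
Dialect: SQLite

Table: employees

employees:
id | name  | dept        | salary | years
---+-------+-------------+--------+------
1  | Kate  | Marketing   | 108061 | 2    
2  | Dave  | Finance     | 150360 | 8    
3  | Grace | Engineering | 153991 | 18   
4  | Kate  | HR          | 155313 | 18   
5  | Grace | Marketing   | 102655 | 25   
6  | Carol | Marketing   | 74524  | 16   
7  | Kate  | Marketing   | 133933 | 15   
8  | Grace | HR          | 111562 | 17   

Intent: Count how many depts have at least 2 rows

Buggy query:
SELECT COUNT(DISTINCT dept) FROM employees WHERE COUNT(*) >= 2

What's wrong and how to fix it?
Bug: COUNT(*) cannot appear in WHERE; the per-group count doesn't exist yet

Fix: Group first with HAVING COUNT(*) >= 2, then COUNT the resulting groups

Corrected query:
SELECT COUNT(*) FROM (SELECT dept FROM employees GROUP BY dept HAVING COUNT(*) >= 2)

Result:
COUNT(*)
--------
2       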